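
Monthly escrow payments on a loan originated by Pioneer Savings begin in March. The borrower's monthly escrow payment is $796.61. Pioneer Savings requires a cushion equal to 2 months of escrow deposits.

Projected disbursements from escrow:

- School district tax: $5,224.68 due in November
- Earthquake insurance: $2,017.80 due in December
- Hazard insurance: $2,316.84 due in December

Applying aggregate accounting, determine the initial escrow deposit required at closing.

Cushion = 2 × $796.61 = $1,593.22
Trial balance (start $0, +$796.61 each month, − disbursements):
  Mar: +$796.61 → $796.61
  Apr: +$796.61 → $1,593.22
  May: +$796.61 → $2,389.83
  Jun: +$796.61 → $3,186.44
  Jul: +$796.61 → $3,983.05
  Aug: +$796.61 → $4,779.66
  Sep: +$796.61 → $5,576.27
  Oct: +$796.61 → $6,372.88
  Nov: +$796.61 − $5,224.68 → $1,944.81
  Dec: +$796.61 − $4,334.64 → -$1,593.22
  Jan: +$796.61 → -$796.61
  Feb: +$796.61 → $0.00
Lowest trial balance = -$1,593.22 (Dec)
Initial deposit = cushion − low point = $1,593.22 − (-$1,593.22) = $3,186.44

$3,186.44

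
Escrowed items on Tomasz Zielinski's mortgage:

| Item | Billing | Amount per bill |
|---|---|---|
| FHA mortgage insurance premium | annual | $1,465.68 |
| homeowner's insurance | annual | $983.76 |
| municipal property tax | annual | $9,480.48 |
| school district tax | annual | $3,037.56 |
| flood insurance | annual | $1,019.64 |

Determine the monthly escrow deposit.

$1,332.26

FHA mortgage insurance premium — $1,465.68 per year
Homeowner's insurance — $983.76 per year
Municipal property tax — $9,480.48 per year
School district tax — $3,037.56 per year
Flood insurance — $1,019.64 per year
Yearly total = $1,465.68 + $983.76 + $9,480.48 + $3,037.56 + $1,019.64 = $15,987.12
Monthly escrow = $15,987.12 / 12 = $1,332.26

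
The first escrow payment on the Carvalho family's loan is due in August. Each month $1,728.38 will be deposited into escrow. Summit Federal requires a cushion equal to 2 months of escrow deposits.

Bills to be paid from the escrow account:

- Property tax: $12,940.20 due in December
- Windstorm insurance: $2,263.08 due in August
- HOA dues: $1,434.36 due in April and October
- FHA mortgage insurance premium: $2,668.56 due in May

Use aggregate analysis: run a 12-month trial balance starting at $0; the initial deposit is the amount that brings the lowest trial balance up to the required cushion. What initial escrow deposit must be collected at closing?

Cushion = 2 × $1,728.38 = $3,456.76
Trial balance (start $0, +$1,728.38 each month, − disbursements):
  Aug: +$1,728.38 − $2,263.08 → -$534.70
  Sep: +$1,728.38 → $1,193.68
  Oct: +$1,728.38 − $1,434.36 → $1,487.70
  Nov: +$1,728.38 → $3,216.08
  Dec: +$1,728.38 − $12,940.20 → -$7,995.74
  Jan: +$1,728.38 → -$6,267.36
  Feb: +$1,728.38 → -$4,538.98
  Mar: +$1,728.38 → -$2,810.60
  Apr: +$1,728.38 − $1,434.36 → -$2,516.58
  May: +$1,728.38 − $2,668.56 → -$3,456.76
  Jun: +$1,728.38 → -$1,728.38
  Jul: +$1,728.38 → $0.00
Lowest trial balance = -$7,995.74 (Dec)
Initial deposit = cushion − low point = $3,456.76 − (-$7,995.74) = $11,452.50

$11,452.50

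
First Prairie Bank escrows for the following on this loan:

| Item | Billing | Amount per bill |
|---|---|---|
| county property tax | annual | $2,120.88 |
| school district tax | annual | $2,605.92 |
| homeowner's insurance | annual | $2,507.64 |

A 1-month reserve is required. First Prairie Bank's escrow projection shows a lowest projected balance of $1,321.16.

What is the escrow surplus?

County property tax: $2,120.88
School district tax: $2,605.92
Homeowner's insurance: $2,507.64
Yearly total = $2,120.88 + $2,605.92 + $2,507.64 = $7,234.44
Base monthly escrow = $7,234.44 ÷ 12 = $602.87
Required reserve = 1 × $602.87 = $602.87
Excess over cushion: $1,321.16 − $602.87 = $718.29

$718.29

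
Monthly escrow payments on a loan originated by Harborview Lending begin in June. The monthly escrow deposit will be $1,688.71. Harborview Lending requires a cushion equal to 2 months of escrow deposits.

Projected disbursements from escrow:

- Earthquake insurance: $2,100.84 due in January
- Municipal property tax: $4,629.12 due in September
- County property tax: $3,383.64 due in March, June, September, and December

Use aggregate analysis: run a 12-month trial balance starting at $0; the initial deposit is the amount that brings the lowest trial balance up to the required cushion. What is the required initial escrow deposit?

$8,018.98

Cushion = 2 × $1,688.71 = $3,377.42
Trial balance (start $0, +$1,688.71 each month, − disbursements):
  Jun: +$1,688.71 − $3,383.64 → -$1,694.93
  Jul: +$1,688.71 → -$6.22
  Aug: +$1,688.71 → $1,682.49
  Sep: +$1,688.71 − $8,012.76 → -$4,641.56
  Oct: +$1,688.71 → -$2,952.85
  Nov: +$1,688.71 → -$1,264.14
  Dec: +$1,688.71 − $3,383.64 → -$2,959.07
  Jan: +$1,688.71 − $2,100.84 → -$3,371.20
  Feb: +$1,688.71 → -$1,682.49
  Mar: +$1,688.71 − $3,383.64 → -$3,377.42
  Apr: +$1,688.71 → -$1,688.71
  May: +$1,688.71 → $0.00
Lowest trial balance = -$4,641.56 (Sep)
Initial deposit = cushion − low point = $3,377.42 − (-$4,641.56) = $8,018.98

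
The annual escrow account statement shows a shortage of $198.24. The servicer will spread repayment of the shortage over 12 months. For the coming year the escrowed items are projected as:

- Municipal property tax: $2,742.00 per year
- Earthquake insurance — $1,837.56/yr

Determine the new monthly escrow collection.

Municipal property tax = $2,742.00 annually
Earthquake insurance = $1,837.56 annually
Total annual escrow = $2,742.00 + $1,837.56 = $4,579.56
Base monthly escrow = $4,579.56 / 12 = $381.63
Monthly shortage recovery: $198.24 / 12 = $16.52
New monthly escrow = $381.63 + $16.52 = $398.15

$398.15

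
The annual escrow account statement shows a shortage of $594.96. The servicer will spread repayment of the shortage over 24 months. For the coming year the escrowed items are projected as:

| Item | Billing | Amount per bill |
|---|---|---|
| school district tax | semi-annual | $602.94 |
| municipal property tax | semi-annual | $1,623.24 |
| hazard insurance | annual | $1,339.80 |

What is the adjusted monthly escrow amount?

School district tax: $602.94 × 2 = $1,205.88
Municipal property tax: $1,623.24 × 2 = $3,246.48
Hazard insurance: $1,339.80
Yearly total = $5,792.16
Per month = $5,792.16 ÷ 12 = $482.68
Shortage per month = $594.96 / 24 = $24.79
Adjusted monthly = $482.68 + $24.79 = $507.47

$507.47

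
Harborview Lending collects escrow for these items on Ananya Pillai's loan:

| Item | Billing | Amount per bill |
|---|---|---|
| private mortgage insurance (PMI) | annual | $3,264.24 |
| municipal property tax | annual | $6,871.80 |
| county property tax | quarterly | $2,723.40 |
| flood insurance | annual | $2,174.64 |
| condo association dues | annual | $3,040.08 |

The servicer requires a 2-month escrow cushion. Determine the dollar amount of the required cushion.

Private mortgage insurance (PMI): $3,264.24
Municipal property tax: $6,871.80
County property tax: $2,723.40 × 4 = $10,893.60
Flood insurance: $2,174.64
Condo association dues: $3,040.08
Yearly total = $3,264.24 + $6,871.80 + $10,893.60 + $2,174.64 + $3,040.08 = $26,244.36
Per month = $26,244.36 ÷ 12 = $2,187.03
Cushion = 2 × $2,187.03 = $4,374.06

$4,374.06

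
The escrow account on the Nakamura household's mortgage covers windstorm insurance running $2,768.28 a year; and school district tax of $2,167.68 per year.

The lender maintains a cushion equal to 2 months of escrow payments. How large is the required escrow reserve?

$822.66

Windstorm insurance: $2,768.28/yr
School district tax: $2,167.68/yr
Combined annual = $2,768.28 + $2,167.68 = $4,935.96
Monthly = $4,935.96 / 12 = $411.33
Required cushion = 2 × $411.33 = $822.66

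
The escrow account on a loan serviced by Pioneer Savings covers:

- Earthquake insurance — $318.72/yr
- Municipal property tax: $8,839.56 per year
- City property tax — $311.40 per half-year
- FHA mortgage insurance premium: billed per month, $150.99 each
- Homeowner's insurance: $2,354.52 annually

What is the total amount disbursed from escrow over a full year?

$13,947.48

Earthquake insurance: $318.72 annually
Municipal property tax: $8,839.56 annually
City property tax: $311.40 × 2 = $622.80 annually
FHA mortgage insurance premium: $150.99 × 12 = $1,811.88 annually
Homeowner's insurance: $2,354.52 annually
Total annual escrow = $13,947.48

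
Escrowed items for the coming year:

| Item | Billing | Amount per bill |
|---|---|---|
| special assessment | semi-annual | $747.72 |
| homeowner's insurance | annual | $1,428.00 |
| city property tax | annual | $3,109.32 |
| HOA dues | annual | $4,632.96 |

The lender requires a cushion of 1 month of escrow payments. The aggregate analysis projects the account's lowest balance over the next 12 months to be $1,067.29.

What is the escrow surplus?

Special assessment — $747.72 × 2 = $1,495.44
Homeowner's insurance — $1,428.00
City property tax — $3,109.32
HOA dues — $4,632.96
Total per year = $1,495.44 + $1,428.00 + $3,109.32 + $4,632.96 = $10,665.72
Per month = $10,665.72 ÷ 12 = $888.81
Required cushion = 1 × $888.81 = $888.81
Surplus = $1,067.29 − $888.81 = $178.48

$178.48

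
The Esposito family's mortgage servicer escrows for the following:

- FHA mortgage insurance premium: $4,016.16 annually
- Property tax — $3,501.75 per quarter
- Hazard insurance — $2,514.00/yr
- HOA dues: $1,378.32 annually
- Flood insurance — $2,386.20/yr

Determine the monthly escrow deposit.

FHA mortgage insurance premium = $4,016.16
Property tax = $3,501.75 × 4 = $14,007.00
Hazard insurance = $2,514.00
HOA dues = $1,378.32
Flood insurance = $2,386.20
Total per year = $4,016.16 + $14,007.00 + $2,514.00 + $1,378.32 + $2,386.20 = $24,301.68
Per month = $24,301.68 / 12 = $2,025.14

$2,025.14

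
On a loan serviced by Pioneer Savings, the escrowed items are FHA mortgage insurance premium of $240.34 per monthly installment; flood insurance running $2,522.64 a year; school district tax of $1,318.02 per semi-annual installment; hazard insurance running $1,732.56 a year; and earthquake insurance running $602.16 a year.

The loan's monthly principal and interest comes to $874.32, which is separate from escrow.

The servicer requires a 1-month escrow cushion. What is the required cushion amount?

FHA mortgage insurance premium: $240.34 × 12 = $2,884.08
Flood insurance: $2,522.64
School district tax: $1,318.02 × 2 = $2,636.04
Hazard insurance: $1,732.56
Earthquake insurance: $602.16
Total annual escrow = $2,884.08 + $2,522.64 + $2,636.04 + $1,732.56 + $602.16 = $10,377.48
Monthly = $10,377.48 ÷ 12 = $864.79
Reserve = 1 × $864.79 = $864.79

$864.79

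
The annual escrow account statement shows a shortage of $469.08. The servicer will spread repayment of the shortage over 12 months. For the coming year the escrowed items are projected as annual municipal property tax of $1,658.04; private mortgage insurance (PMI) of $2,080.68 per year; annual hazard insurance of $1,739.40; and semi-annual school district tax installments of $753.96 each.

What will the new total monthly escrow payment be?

Municipal property tax — $1,658.04 annually
Private mortgage insurance (PMI) — $2,080.68 annually
Hazard insurance — $1,739.40 annually
School district tax — $753.96 × 2 = $1,507.92 annually
Annual escrow total = $1,658.04 + $2,080.68 + $1,739.40 + $1,507.92 = $6,986.04
Base monthly escrow = $6,986.04 / 12 = $582.17
Shortage spread = $469.08 / 12 = $39.09/mo
Adjusted monthly = $582.17 + $39.09 = $621.26

$621.26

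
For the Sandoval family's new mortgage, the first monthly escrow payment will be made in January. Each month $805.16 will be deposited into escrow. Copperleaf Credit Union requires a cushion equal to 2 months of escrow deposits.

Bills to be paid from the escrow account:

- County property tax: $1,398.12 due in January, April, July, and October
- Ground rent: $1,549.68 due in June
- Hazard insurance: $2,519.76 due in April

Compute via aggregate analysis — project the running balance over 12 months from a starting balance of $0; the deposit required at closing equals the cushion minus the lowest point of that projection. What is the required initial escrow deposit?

Cushion = 2 × $805.16 = $1,610.32
Trial balance (start $0, +$805.16 each month, − disbursements):
  Jan: +$805.16 − $1,398.12 → -$592.96
  Feb: +$805.16 → $212.20
  Mar: +$805.16 → $1,017.36
  Apr: +$805.16 − $3,917.88 → -$2,095.36
  May: +$805.16 → -$1,290.20
  Jun: +$805.16 − $1,549.68 → -$2,034.72
  Jul: +$805.16 − $1,398.12 → -$2,627.68
  Aug: +$805.16 → -$1,822.52
  Sep: +$805.16 → -$1,017.36
  Oct: +$805.16 − $1,398.12 → -$1,610.32
  Nov: +$805.16 → -$805.16
  Dec: +$805.16 → $0.00
Lowest trial balance = -$2,627.68 (Jul)
Initial deposit = cushion − low point = $1,610.32 − (-$2,627.68) = $4,238.00

$4,238.00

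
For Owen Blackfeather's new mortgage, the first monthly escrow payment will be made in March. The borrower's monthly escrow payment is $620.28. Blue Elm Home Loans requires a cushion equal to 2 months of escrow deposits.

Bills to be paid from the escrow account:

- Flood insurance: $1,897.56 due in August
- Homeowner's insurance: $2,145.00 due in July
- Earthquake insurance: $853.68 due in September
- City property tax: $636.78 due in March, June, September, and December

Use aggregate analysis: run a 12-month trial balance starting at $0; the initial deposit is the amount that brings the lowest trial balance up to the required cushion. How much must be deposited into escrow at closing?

Cushion = 2 × $620.28 = $1,240.56
Trial balance (start $0, +$620.28 each month, − disbursements):
  Mar: +$620.28 − $636.78 → -$16.50
  Apr: +$620.28 → $603.78
  May: +$620.28 → $1,224.06
  Jun: +$620.28 − $636.78 → $1,207.56
  Jul: +$620.28 − $2,145.00 → -$317.16
  Aug: +$620.28 − $1,897.56 → -$1,594.44
  Sep: +$620.28 − $1,490.46 → -$2,464.62
  Oct: +$620.28 → -$1,844.34
  Nov: +$620.28 → -$1,224.06
  Dec: +$620.28 − $636.78 → -$1,240.56
  Jan: +$620.28 → -$620.28
  Feb: +$620.28 → $0.00
Lowest trial balance = -$2,464.62 (Sep)
Initial deposit = cushion − low point = $1,240.56 − (-$2,464.62) = $3,705.18

$3,705.18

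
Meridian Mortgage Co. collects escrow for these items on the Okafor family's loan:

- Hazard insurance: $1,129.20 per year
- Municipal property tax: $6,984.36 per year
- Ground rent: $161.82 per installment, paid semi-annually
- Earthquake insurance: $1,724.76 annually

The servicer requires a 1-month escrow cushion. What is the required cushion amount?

Hazard insurance: $1,129.20/yr
Municipal property tax: $6,984.36/yr
Ground rent: $161.82 × 2 = $323.64/yr
Earthquake insurance: $1,724.76/yr
Annual escrow total = $1,129.20 + $6,984.36 + $323.64 + $1,724.76 = $10,161.96
Monthly escrow = $10,161.96 / 12 = $846.83
Cushion = 1 × $846.83 = $846.83

$846.83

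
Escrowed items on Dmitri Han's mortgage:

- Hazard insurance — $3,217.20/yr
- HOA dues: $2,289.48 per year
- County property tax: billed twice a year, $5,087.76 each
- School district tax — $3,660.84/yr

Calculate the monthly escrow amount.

$1,611.92

Hazard insurance: $3,217.20
HOA dues: $2,289.48
County property tax: $5,087.76 × 2 = $10,175.52
School district tax: $3,660.84
Combined annual = $3,217.20 + $2,289.48 + $10,175.52 + $3,660.84 = $19,343.04
Monthly escrow = $19,343.04 ÷ 12 = $1,611.92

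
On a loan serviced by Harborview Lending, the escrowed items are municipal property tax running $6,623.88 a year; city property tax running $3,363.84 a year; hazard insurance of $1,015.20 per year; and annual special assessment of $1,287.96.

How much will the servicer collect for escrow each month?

Municipal property tax — $6,623.88/yr
City property tax — $3,363.84/yr
Hazard insurance — $1,015.20/yr
Special assessment — $1,287.96/yr
Total annual escrow = $6,623.88 + $3,363.84 + $1,015.20 + $1,287.96 = $12,290.88
Monthly escrow = $12,290.88 ÷ 12 = $1,024.24

$1,024.24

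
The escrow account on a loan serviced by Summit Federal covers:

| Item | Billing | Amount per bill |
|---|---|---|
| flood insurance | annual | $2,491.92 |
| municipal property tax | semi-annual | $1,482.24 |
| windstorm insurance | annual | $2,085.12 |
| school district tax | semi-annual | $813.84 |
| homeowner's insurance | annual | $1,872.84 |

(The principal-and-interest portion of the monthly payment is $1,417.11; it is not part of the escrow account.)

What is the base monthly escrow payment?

Flood insurance: $2,491.92/yr
Municipal property tax: $1,482.24 × 2 = $2,964.48/yr
Windstorm insurance: $2,085.12/yr
School district tax: $813.84 × 2 = $1,627.68/yr
Homeowner's insurance: $1,872.84/yr
Combined annual = $11,042.04
Base monthly escrow = $11,042.04 ÷ 12 = $920.17

$920.17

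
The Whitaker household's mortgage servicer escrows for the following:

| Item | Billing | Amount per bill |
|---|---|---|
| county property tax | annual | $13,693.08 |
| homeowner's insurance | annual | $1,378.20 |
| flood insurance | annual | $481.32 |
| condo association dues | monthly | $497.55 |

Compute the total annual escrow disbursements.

$21,523.20

County property tax = $13,693.08
Homeowner's insurance = $1,378.20
Flood insurance = $481.32
Condo association dues = $497.55 × 12 = $5,970.60
Total per year = $13,693.08 + $1,378.20 + $481.32 + $5,970.60 = $21,523.20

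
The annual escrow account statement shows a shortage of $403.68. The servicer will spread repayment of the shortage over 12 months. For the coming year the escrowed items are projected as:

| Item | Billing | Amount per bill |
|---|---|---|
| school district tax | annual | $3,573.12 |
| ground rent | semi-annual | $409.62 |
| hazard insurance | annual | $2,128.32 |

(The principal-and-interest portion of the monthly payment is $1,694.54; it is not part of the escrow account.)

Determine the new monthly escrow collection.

$577.03

School district tax = $3,573.12/yr
Ground rent = $409.62 × 2 = $819.24/yr
Hazard insurance = $2,128.32/yr
Total per year = $3,573.12 + $819.24 + $2,128.32 = $6,520.68
Monthly = $6,520.68 ÷ 12 = $543.39
Shortage spread = $403.68 ÷ 12 = $33.64/mo
New monthly escrow = $543.39 + $33.64 = $577.03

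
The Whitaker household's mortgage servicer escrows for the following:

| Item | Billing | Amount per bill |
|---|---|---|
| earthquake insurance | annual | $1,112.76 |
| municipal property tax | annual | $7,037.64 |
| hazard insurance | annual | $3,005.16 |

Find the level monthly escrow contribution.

$929.63

Earthquake insurance: $1,112.76 annually
Municipal property tax: $7,037.64 annually
Hazard insurance: $3,005.16 annually
Total per year = $1,112.76 + $7,037.64 + $3,005.16 = $11,155.56
Per month = $11,155.56 / 12 = $929.63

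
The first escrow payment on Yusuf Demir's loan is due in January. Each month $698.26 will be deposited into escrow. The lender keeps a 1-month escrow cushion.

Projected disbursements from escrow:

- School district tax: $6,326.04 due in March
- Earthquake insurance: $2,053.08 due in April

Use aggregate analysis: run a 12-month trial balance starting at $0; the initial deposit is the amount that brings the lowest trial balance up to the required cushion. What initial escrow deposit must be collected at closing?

Cushion = 1 × $698.26 = $698.26
Trial balance (start $0, +$698.26 each month, − disbursements):
  Jan: +$698.26 → $698.26
  Feb: +$698.26 → $1,396.52
  Mar: +$698.26 − $6,326.04 → -$4,231.26
  Apr: +$698.26 − $2,053.08 → -$5,586.08
  May: +$698.26 → -$4,887.82
  Jun: +$698.26 → -$4,189.56
  Jul: +$698.26 → -$3,491.30
  Aug: +$698.26 → -$2,793.04
  Sep: +$698.26 → -$2,094.78
  Oct: +$698.26 → -$1,396.52
  Nov: +$698.26 → -$698.26
  Dec: +$698.26 → $0.00
Lowest trial balance = -$5,586.08 (Apr)
Initial deposit = cushion − low point = $698.26 − (-$5,586.08) = $6,284.34

$6,284.34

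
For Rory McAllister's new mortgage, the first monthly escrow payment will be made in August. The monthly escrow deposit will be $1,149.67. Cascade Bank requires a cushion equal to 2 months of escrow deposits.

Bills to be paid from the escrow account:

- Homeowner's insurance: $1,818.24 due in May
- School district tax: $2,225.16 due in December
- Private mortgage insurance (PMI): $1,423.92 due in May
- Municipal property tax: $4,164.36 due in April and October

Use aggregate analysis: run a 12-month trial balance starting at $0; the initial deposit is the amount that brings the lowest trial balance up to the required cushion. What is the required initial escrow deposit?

Cushion = 2 × $1,149.67 = $2,299.34
Trial balance (start $0, +$1,149.67 each month, − disbursements):
  Aug: +$1,149.67 → $1,149.67
  Sep: +$1,149.67 → $2,299.34
  Oct: +$1,149.67 − $4,164.36 → -$715.35
  Nov: +$1,149.67 → $434.32
  Dec: +$1,149.67 − $2,225.16 → -$641.17
  Jan: +$1,149.67 → $508.50
  Feb: +$1,149.67 → $1,658.17
  Mar: +$1,149.67 → $2,807.84
  Apr: +$1,149.67 − $4,164.36 → -$206.85
  May: +$1,149.67 − $3,242.16 → -$2,299.34
  Jun: +$1,149.67 → -$1,149.67
  Jul: +$1,149.67 → $0.00
Lowest trial balance = -$2,299.34 (May)
Initial deposit = cushion − low point = $2,299.34 − (-$2,299.34) = $4,598.68

$4,598.68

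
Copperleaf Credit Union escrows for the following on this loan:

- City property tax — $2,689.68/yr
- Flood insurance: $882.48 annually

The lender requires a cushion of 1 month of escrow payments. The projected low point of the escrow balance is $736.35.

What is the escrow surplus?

City property tax = $2,689.68
Flood insurance = $882.48
Yearly total = $2,689.68 + $882.48 = $3,572.16
Monthly = $3,572.16 ÷ 12 = $297.68
Cushion = 1 × $297.68 = $297.68
Excess over cushion: $736.35 − $297.68 = $438.67

$438.67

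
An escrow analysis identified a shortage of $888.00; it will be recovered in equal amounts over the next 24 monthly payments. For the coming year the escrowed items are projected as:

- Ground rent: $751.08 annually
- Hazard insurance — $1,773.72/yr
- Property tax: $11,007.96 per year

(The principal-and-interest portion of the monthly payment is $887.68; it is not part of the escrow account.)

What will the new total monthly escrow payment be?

Ground rent — $751.08
Hazard insurance — $1,773.72
Property tax — $11,007.96
Total annual escrow = $13,532.76
Base monthly escrow = $13,532.76 / 12 = $1,127.73
Shortage spread = $888.00 ÷ 24 = $37.00/mo
Adjusted monthly = $1,127.73 + $37.00 = $1,164.73

$1,164.73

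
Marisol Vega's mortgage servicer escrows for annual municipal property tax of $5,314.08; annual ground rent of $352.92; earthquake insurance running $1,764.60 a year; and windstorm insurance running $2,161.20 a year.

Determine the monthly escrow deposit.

Municipal property tax = $5,314.08 annually
Ground rent = $352.92 annually
Earthquake insurance = $1,764.60 annually
Windstorm insurance = $2,161.20 annually
Total annual escrow = $5,314.08 + $352.92 + $1,764.60 + $2,161.20 = $9,592.80
Monthly escrow = $9,592.80 ÷ 12 = $799.40

$799.40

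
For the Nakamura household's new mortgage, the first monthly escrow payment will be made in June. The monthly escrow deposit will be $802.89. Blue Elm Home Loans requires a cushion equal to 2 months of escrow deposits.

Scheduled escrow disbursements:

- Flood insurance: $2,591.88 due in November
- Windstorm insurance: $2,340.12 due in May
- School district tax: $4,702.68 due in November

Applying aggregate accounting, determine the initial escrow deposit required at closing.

Cushion = 2 × $802.89 = $1,605.78
Trial balance (start $0, +$802.89 each month, − disbursements):
  Jun: +$802.89 → $802.89
  Jul: +$802.89 → $1,605.78
  Aug: +$802.89 → $2,408.67
  Sep: +$802.89 → $3,211.56
  Oct: +$802.89 → $4,014.45
  Nov: +$802.89 − $7,294.56 → -$2,477.22
  Dec: +$802.89 → -$1,674.33
  Jan: +$802.89 → -$871.44
  Feb: +$802.89 → -$68.55
  Mar: +$802.89 → $734.34
  Apr: +$802.89 → $1,537.23
  May: +$802.89 − $2,340.12 → $0.00
Lowest trial balance = -$2,477.22 (Nov)
Initial deposit = cushion − low point = $1,605.78 − (-$2,477.22) = $4,083.00

$4,083.00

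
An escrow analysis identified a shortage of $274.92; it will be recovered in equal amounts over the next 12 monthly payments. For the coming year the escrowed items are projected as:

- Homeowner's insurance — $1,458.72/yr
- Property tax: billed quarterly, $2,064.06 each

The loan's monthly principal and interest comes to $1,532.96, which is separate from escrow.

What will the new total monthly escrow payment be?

Homeowner's insurance: $1,458.72
Property tax: $2,064.06 × 4 = $8,256.24
Yearly total = $9,714.96
Monthly escrow = $9,714.96 / 12 = $809.58
Monthly shortage recovery: $274.92 ÷ 12 = $22.91
New monthly escrow = $809.58 + $22.91 = $832.49

$832.49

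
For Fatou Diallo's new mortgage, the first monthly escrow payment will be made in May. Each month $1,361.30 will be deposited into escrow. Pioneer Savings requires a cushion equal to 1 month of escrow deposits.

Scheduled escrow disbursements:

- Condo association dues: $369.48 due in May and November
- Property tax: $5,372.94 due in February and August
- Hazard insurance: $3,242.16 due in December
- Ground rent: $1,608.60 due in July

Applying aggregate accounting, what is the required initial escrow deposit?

Cushion = 1 × $1,361.30 = $1,361.30
Trial balance (start $0, +$1,361.30 each month, − disbursements):
  May: +$1,361.30 − $369.48 → $991.82
  Jun: +$1,361.30 → $2,353.12
  Jul: +$1,361.30 − $1,608.60 → $2,105.82
  Aug: +$1,361.30 − $5,372.94 → -$1,905.82
  Sep: +$1,361.30 → -$544.52
  Oct: +$1,361.30 → $816.78
  Nov: +$1,361.30 − $369.48 → $1,808.60
  Dec: +$1,361.30 − $3,242.16 → -$72.26
  Jan: +$1,361.30 → $1,289.04
  Feb: +$1,361.30 − $5,372.94 → -$2,722.60
  Mar: +$1,361.30 → -$1,361.30
  Apr: +$1,361.30 → $0.00
Lowest trial balance = -$2,722.60 (Feb)
Initial deposit = cushion − low point = $1,361.30 − (-$2,722.60) = $4,083.90

$4,083.90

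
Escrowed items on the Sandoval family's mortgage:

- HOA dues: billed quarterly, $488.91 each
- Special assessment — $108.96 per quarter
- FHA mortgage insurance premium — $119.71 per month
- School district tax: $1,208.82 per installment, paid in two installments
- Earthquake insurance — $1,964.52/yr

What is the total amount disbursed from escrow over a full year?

HOA dues = $488.91 × 4 = $1,955.64 annually
Special assessment = $108.96 × 4 = $435.84 annually
FHA mortgage insurance premium = $119.71 × 12 = $1,436.52 annually
School district tax = $1,208.82 × 2 = $2,417.64 annually
Earthquake insurance = $1,964.52 annually
Total annual escrow = $1,955.64 + $435.84 + $1,436.52 + $2,417.64 + $1,964.52 = $8,210.16

$8,210.16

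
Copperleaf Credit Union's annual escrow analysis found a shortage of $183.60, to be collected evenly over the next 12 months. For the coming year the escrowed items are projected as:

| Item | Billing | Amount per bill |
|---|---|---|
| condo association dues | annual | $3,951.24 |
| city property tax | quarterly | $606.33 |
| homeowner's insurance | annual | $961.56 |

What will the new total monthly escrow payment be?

Condo association dues: $3,951.24 per year
City property tax: $606.33 × 4 = $2,425.32 per year
Homeowner's insurance: $961.56 per year
Total per year = $3,951.24 + $2,425.32 + $961.56 = $7,338.12
Monthly = $7,338.12 ÷ 12 = $611.51
Monthly shortage recovery: $183.60 / 12 = $15.30
Adjusted monthly = $611.51 + $15.30 = $626.81

$626.81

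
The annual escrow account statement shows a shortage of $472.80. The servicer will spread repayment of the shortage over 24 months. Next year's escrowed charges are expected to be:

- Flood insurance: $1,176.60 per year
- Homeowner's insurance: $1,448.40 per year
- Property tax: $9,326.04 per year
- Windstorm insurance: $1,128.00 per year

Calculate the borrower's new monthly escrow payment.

$1,109.62

Flood insurance — $1,176.60 annually
Homeowner's insurance — $1,448.40 annually
Property tax — $9,326.04 annually
Windstorm insurance — $1,128.00 annually
Total per year = $13,079.04
Per month = $13,079.04 ÷ 12 = $1,089.92
Shortage per month = $472.80 / 24 = $19.70
Adjusted monthly = $1,089.92 + $19.70 = $1,109.62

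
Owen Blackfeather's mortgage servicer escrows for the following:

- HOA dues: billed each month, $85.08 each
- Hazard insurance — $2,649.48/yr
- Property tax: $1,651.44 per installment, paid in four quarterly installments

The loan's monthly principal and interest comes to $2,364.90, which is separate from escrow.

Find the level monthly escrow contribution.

$856.35

HOA dues = $85.08 × 12 = $1,020.96
Hazard insurance = $2,649.48
Property tax = $1,651.44 × 4 = $6,605.76
Combined annual = $1,020.96 + $2,649.48 + $6,605.76 = $10,276.20
Base monthly escrow = $10,276.20 ÷ 12 = $856.35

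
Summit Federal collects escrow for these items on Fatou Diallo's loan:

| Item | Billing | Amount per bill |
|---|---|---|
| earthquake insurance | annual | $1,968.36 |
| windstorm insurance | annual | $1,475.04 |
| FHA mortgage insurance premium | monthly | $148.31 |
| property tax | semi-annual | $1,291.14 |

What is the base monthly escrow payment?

$650.45

Earthquake insurance — $1,968.36/yr
Windstorm insurance — $1,475.04/yr
FHA mortgage insurance premium — $148.31 × 12 = $1,779.72/yr
Property tax — $1,291.14 × 2 = $2,582.28/yr
Yearly total = $1,968.36 + $1,475.04 + $1,779.72 + $2,582.28 = $7,805.40
Per month = $7,805.40 / 12 = $650.45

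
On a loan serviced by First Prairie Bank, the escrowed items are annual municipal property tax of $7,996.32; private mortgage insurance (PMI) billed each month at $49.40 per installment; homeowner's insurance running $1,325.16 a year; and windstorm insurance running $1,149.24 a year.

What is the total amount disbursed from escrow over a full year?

$11,063.52

Municipal property tax: $7,996.32/yr
Private mortgage insurance (PMI): $49.40 × 12 = $592.80/yr
Homeowner's insurance: $1,325.16/yr
Windstorm insurance: $1,149.24/yr
Annual escrow total = $11,063.52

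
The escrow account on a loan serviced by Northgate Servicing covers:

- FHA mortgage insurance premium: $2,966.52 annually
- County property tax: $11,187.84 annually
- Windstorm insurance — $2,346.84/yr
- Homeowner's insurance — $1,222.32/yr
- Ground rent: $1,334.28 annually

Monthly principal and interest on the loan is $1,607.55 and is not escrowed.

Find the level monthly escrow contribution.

FHA mortgage insurance premium — $2,966.52
County property tax — $11,187.84
Windstorm insurance — $2,346.84
Homeowner's insurance — $1,222.32
Ground rent — $1,334.28
Total annual escrow = $2,966.52 + $11,187.84 + $2,346.84 + $1,222.32 + $1,334.28 = $19,057.80
Monthly = $19,057.80 / 12 = $1,588.15

$1,588.15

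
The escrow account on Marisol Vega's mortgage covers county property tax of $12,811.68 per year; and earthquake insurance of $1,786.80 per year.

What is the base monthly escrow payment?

$1,216.54

County property tax = $12,811.68 per year
Earthquake insurance = $1,786.80 per year
Total per year = $12,811.68 + $1,786.80 = $14,598.48
Monthly escrow = $14,598.48 / 12 = $1,216.54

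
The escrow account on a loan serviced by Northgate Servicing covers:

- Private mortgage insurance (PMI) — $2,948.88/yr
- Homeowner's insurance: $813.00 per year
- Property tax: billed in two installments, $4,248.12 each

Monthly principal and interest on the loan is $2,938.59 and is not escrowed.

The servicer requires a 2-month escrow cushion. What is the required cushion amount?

Private mortgage insurance (PMI) = $2,948.88 per year
Homeowner's insurance = $813.00 per year
Property tax = $4,248.12 × 2 = $8,496.24 per year
Yearly total = $2,948.88 + $813.00 + $8,496.24 = $12,258.12
Per month = $12,258.12 / 12 = $1,021.51
Reserve = 2 × $1,021.51 = $2,043.02

$2,043.02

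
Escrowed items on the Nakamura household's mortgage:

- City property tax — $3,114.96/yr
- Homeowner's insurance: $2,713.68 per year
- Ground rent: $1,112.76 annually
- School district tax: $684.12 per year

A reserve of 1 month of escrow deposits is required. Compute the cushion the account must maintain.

City property tax: $3,114.96/yr
Homeowner's insurance: $2,713.68/yr
Ground rent: $1,112.76/yr
School district tax: $684.12/yr
Total annual escrow = $3,114.96 + $2,713.68 + $1,112.76 + $684.12 = $7,625.52
Base monthly escrow = $7,625.52 ÷ 12 = $635.46
Required cushion = 1 × $635.46 = $635.46

$635.46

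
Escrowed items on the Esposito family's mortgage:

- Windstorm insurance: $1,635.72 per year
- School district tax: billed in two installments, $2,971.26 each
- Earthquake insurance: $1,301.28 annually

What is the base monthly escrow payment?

Windstorm insurance = $1,635.72
School district tax = $2,971.26 × 2 = $5,942.52
Earthquake insurance = $1,301.28
Total annual escrow = $1,635.72 + $5,942.52 + $1,301.28 = $8,879.52
Monthly escrow = $8,879.52 ÷ 12 = $739.96

$739.96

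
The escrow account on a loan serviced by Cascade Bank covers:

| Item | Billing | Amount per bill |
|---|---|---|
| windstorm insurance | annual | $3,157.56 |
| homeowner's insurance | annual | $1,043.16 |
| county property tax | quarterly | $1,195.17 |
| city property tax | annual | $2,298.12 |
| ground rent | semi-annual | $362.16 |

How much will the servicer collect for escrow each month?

$1,000.32

Windstorm insurance — $3,157.56
Homeowner's insurance — $1,043.16
County property tax — $1,195.17 × 4 = $4,780.68
City property tax — $2,298.12
Ground rent — $362.16 × 2 = $724.32
Annual escrow total = $3,157.56 + $1,043.16 + $4,780.68 + $2,298.12 + $724.32 = $12,003.84
Monthly = $12,003.84 ÷ 12 = $1,000.32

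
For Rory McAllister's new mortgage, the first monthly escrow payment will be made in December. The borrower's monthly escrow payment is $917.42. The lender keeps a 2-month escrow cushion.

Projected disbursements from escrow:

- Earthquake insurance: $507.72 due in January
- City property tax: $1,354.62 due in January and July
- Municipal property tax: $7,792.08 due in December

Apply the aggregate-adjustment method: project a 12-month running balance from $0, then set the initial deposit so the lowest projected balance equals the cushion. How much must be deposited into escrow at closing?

$9,654.42

Cushion = 2 × $917.42 = $1,834.84
Trial balance (start $0, +$917.42 each month, − disbursements):
  Dec: +$917.42 − $7,792.08 → -$6,874.66
  Jan: +$917.42 − $1,862.34 → -$7,819.58
  Feb: +$917.42 → -$6,902.16
  Mar: +$917.42 → -$5,984.74
  Apr: +$917.42 → -$5,067.32
  May: +$917.42 → -$4,149.90
  Jun: +$917.42 → -$3,232.48
  Jul: +$917.42 − $1,354.62 → -$3,669.68
  Aug: +$917.42 → -$2,752.26
  Sep: +$917.42 → -$1,834.84
  Oct: +$917.42 → -$917.42
  Nov: +$917.42 → $0.00
Lowest trial balance = -$7,819.58 (Jan)
Initial deposit = cushion − low point = $1,834.84 − (-$7,819.58) = $9,654.42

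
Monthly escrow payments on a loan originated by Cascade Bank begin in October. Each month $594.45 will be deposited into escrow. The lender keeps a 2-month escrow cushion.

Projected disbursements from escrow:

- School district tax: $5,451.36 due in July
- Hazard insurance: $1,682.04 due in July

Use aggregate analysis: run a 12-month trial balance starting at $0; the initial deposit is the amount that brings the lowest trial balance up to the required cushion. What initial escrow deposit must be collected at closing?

$2,377.80

Cushion = 2 × $594.45 = $1,188.90
Trial balance (start $0, +$594.45 each month, − disbursements):
  Oct: +$594.45 → $594.45
  Nov: +$594.45 → $1,188.90
  Dec: +$594.45 → $1,783.35
  Jan: +$594.45 → $2,377.80
  Feb: +$594.45 → $2,972.25
  Mar: +$594.45 → $3,566.70
  Apr: +$594.45 → $4,161.15
  May: +$594.45 → $4,755.60
  Jun: +$594.45 → $5,350.05
  Jul: +$594.45 − $7,133.40 → -$1,188.90
  Aug: +$594.45 → -$594.45
  Sep: +$594.45 → $0.00
Lowest trial balance = -$1,188.90 (Jul)
Initial deposit = cushion − low point = $1,188.90 − (-$1,188.90) = $2,377.80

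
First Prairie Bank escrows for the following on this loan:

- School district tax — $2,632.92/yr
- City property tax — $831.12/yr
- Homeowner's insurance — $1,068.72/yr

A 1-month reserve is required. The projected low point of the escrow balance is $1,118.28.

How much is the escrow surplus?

$740.55

School district tax = $2,632.92
City property tax = $831.12
Homeowner's insurance = $1,068.72
Yearly total = $4,532.76
Monthly = $4,532.76 ÷ 12 = $377.73
Required reserve = 1 × $377.73 = $377.73
Surplus = $1,118.28 − $377.73 = $740.55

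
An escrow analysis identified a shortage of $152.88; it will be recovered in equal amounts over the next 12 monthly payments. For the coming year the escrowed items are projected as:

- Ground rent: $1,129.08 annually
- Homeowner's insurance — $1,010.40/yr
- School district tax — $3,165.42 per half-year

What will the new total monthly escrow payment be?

$718.60

Ground rent — $1,129.08
Homeowner's insurance — $1,010.40
School district tax — $3,165.42 × 2 = $6,330.84
Total annual escrow = $1,129.08 + $1,010.40 + $6,330.84 = $8,470.32
Monthly = $8,470.32 ÷ 12 = $705.86
Shortage per month = $152.88 ÷ 12 = $12.74
Adjusted monthly = $705.86 + $12.74 = $718.60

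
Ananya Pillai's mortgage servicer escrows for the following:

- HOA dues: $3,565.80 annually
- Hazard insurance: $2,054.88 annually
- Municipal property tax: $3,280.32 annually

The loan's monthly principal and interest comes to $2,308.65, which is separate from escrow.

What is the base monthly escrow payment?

$741.75

HOA dues: $3,565.80 annually
Hazard insurance: $2,054.88 annually
Municipal property tax: $3,280.32 annually
Yearly total = $3,565.80 + $2,054.88 + $3,280.32 = $8,901.00
Base monthly escrow = $8,901.00 ÷ 12 = $741.75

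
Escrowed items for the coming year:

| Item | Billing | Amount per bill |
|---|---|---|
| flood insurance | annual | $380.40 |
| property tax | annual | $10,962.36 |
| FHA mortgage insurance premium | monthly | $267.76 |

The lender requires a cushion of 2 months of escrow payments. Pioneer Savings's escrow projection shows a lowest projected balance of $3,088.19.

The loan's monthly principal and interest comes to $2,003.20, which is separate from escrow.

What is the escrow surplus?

Flood insurance: $380.40 annually
Property tax: $10,962.36 annually
FHA mortgage insurance premium: $267.76 × 12 = $3,213.12 annually
Total per year = $14,555.88
Monthly escrow = $14,555.88 ÷ 12 = $1,212.99
Required reserve = 2 × $1,212.99 = $2,425.98
Surplus = $3,088.19 − $2,425.98 = $662.21

$662.21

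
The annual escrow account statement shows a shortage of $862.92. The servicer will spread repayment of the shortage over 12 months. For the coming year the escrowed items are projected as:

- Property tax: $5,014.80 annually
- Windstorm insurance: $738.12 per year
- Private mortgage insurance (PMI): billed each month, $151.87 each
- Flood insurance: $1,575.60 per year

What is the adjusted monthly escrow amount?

Property tax — $5,014.80 per year
Windstorm insurance — $738.12 per year
Private mortgage insurance (PMI) — $151.87 × 12 = $1,822.44 per year
Flood insurance — $1,575.60 per year
Yearly total = $5,014.80 + $738.12 + $1,822.44 + $1,575.60 = $9,150.96
Base monthly escrow = $9,150.96 / 12 = $762.58
Shortage spread = $862.92 ÷ 12 = $71.91/mo
Adjusted monthly = $762.58 + $71.91 = $834.49

$834.49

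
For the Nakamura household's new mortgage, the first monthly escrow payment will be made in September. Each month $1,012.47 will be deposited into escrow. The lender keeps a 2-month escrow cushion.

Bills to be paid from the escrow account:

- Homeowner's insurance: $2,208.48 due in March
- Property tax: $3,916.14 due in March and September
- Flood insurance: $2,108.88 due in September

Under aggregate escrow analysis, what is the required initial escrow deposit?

Cushion = 2 × $1,012.47 = $2,024.94
Trial balance (start $0, +$1,012.47 each month, − disbursements):
  Sep: +$1,012.47 − $6,025.02 → -$5,012.55
  Oct: +$1,012.47 → -$4,000.08
  Nov: +$1,012.47 → -$2,987.61
  Dec: +$1,012.47 → -$1,975.14
  Jan: +$1,012.47 → -$962.67
  Feb: +$1,012.47 → $49.80
  Mar: +$1,012.47 − $6,124.62 → -$5,062.35
  Apr: +$1,012.47 → -$4,049.88
  May: +$1,012.47 → -$3,037.41
  Jun: +$1,012.47 → -$2,024.94
  Jul: +$1,012.47 → -$1,012.47
  Aug: +$1,012.47 → $0.00
Lowest trial balance = -$5,062.35 (Mar)
Initial deposit = cushion − low point = $2,024.94 − (-$5,062.35) = $7,087.29

$7,087.29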